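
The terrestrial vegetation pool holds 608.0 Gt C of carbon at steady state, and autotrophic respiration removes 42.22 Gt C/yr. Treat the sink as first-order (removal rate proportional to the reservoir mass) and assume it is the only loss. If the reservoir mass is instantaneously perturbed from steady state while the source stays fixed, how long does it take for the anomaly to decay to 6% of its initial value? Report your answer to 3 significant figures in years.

For a linear reservoir the anomaly decays as exp(−t/τ) with τ = M/F = 608.0/42.22 = 14.40 yr.
exp(−t/τ) = 0.06 ⇒ t = −τ ln(0.06) = 14.40 × 2.813 = 40.52 yr.

40.5 yr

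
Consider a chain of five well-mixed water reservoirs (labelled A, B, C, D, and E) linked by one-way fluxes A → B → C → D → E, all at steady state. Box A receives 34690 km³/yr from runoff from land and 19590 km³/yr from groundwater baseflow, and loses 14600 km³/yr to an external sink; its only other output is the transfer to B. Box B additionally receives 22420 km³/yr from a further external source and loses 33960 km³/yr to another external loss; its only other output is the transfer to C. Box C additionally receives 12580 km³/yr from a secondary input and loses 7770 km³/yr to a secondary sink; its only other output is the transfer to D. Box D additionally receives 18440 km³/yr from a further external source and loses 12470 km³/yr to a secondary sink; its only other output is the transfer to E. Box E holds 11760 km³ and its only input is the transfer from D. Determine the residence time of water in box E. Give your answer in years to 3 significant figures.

0.302 yr

Box A: F(A→B) = (34690 + 19590) − 14600 = 39680 km³/yr.
Box B: F(B→C) = (39680 + 22420) − 33960 = 28140 km³/yr.
Box C: F(C→D) = (28140 + 12580) − 7770 = 32950 km³/yr.
Box D: F(D→E) = (32950 + 18440) − 12470 = 38920 km³/yr.
Box E throughput = its input = 38920 km³/yr; τ = 11760 / 38920 = 0.3022 yr.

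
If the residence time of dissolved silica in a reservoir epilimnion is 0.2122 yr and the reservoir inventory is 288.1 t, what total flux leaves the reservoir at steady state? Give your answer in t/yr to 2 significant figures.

F = M / τ = 288.1 / 0.2122 = 1358 t/yr.

1400 t/yr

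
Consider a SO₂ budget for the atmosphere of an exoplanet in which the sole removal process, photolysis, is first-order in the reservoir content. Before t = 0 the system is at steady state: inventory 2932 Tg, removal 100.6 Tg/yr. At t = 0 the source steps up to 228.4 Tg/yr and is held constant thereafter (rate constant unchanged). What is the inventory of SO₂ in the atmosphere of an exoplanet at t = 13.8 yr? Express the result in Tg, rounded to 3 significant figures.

4340 Tg

τ = M₀/F₀ = 2932/100.6 = 29.15 yr; rate constant k = 1/τ.
New steady state M_∞ = F₁/k = F₁·τ = 228.4 × 29.15 = 6656.7 Tg.
M(t) = M_∞ + (M₀ − M_∞)·e^(−t/τ); t/τ = 13.8/29.15 = 0.4735, so e^(−t/τ) = 0.6228.
M(t) = 6656.7 − 3725 × 0.6228 = 4336.9 Tg.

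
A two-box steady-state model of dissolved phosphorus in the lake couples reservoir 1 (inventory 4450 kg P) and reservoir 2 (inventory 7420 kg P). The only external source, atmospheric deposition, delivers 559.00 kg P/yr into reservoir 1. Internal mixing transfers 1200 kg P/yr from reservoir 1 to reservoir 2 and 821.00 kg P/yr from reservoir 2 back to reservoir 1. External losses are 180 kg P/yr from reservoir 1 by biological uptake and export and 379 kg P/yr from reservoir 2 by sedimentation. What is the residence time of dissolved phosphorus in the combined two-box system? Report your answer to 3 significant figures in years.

Treat the two boxes together as one reservoir: the mixing fluxes between them are internal recycling, so τ = ΣM / Σ(external losses).
M_total = 4450 + 7420 = 11870 kg P.
ΣF_external_out = 180 + 379 = 559.00 kg P/yr.
τ = M_total / ΣF_ext = 11870 / 559.00 = 21.23 yr.

21.2 yr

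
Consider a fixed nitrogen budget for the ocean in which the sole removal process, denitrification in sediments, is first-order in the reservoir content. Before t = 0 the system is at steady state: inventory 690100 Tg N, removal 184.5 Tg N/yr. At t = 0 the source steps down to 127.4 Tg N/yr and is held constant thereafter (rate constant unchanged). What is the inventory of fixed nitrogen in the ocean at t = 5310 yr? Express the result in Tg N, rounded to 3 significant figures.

528000 Tg N

The sink rate constant is k = F₀/M₀ = 184.5/690100 = 0.0002674 yr⁻¹.
Solving dM/dt = F₁ − kM with M(0) = M₀ gives M(t) = F₁/k + (M₀ − F₁/k)·e^(−kt).
F₁/k = 127.4/0.0002674 = 476520 Tg N; kt = 0.0002674 × 5310 = 1.420, e^(−kt) = 0.2418.
M(5310) = 476520 + (690100 − 476520) × 0.2418 = 476520 + 51640 = 528170 Tg N.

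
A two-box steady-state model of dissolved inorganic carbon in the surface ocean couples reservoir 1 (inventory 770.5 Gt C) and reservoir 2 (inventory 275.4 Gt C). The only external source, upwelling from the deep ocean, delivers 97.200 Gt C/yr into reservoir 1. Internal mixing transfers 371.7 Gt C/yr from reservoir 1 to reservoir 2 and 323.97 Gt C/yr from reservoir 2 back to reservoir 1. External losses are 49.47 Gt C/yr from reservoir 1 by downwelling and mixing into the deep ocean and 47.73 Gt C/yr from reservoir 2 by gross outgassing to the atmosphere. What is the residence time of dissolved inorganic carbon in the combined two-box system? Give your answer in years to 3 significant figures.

Treat the two boxes together as one reservoir: the mixing fluxes between them are internal recycling, so τ = ΣM / Σ(external losses).
M_total = 770.5 + 275.4 = 1045.9 Gt C.
ΣF_external_out = 49.47 + 47.73 = 97.200 Gt C/yr.
τ = M_total / ΣF_ext = 1045.9 / 97.200 = 10.76 yr.

10.8 yr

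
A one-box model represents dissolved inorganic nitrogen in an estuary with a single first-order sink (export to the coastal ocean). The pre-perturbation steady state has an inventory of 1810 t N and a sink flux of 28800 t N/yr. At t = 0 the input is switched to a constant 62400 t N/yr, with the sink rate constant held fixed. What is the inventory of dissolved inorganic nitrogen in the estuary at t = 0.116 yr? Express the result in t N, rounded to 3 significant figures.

Residence time τ = M₀/F₀ = 0.06285 yr. The eventual steady state is M_∞ = M₀·(F₁/F₀) = 1810 × 62400/28800 = 3921.7 t N.
The anomaly ΔM(t) = M(t) − M_∞ decays as ΔM₀·e^(−t/τ) with ΔM₀ = 1810 − 3921.7 = −2112 t N.
At t = 0.116 yr, e^(−t/τ) = e^(−1.846) = 0.1579, so ΔM = −333.4 t N and M = 3921.7 − 333.4 = 3588.2 t N.

3590 t N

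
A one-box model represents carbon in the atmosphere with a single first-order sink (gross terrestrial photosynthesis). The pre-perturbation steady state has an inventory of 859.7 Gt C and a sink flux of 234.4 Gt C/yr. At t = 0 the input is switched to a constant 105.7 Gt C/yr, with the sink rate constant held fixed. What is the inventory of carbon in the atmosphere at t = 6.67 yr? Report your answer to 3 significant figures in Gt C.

464 Gt C

The sink rate constant is k = F₀/M₀ = 234.4/859.7 = 0.2727 yr⁻¹.
Solving dM/dt = F₁ − kM with M(0) = M₀ gives M(t) = F₁/k + (M₀ − F₁/k)·e^(−kt).
F₁/k = 105.7/0.2727 = 387.67 Gt C; kt = 0.2727 × 6.67 = 1.819, e^(−kt) = 0.1623.
M(6.67) = 387.67 + (859.7 − 387.67) × 0.1623 = 387.67 + 76.59 = 464.26 Gt C.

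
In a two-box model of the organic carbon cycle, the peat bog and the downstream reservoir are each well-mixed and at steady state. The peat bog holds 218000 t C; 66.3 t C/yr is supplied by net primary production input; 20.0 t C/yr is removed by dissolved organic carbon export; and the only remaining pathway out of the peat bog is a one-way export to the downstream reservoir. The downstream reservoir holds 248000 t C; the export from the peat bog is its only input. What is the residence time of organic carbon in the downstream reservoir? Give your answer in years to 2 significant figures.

5400 yr

Balance the peat bog: ΣF_in = 66.300 t C/yr.
Export to the downstream reservoir = ΣF_in − (20.0) = 46.300 t C/yr.
At steady state the output of the downstream reservoir equals its input, 46.300 t C/yr.
τ = M / F = 248000 / 46.300 = 5356 yr.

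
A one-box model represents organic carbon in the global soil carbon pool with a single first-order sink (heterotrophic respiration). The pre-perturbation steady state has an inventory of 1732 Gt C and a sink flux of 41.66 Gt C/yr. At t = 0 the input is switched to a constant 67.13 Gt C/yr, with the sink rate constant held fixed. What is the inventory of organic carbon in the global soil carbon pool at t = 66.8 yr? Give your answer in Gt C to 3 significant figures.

τ = M₀/F₀ = 1732/41.66 = 41.57 yr; rate constant k = 1/τ.
New steady state M_∞ = F₁/k = F₁·τ = 67.13 × 41.57 = 2790.9 Gt C.
M(t) = M_∞ + (M₀ − M_∞)·e^(−t/τ); t/τ = 66.8/41.57 = 1.607, so e^(−t/τ) = 0.2005.
M(t) = 2790.9 − 1059 × 0.2005 = 2578.6 Gt C.

2580 Gt C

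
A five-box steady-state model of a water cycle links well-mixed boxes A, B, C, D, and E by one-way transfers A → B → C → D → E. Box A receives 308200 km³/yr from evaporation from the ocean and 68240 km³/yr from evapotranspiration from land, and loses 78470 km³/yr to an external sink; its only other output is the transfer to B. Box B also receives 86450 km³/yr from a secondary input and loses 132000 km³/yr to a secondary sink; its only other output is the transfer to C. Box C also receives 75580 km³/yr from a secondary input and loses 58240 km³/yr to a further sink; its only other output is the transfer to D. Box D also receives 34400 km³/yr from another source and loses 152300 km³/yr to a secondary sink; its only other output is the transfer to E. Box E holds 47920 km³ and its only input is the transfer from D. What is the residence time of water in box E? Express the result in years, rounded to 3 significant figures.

Box A: F(A→B) = (308200 + 68240) − 78470 = 297970 km³/yr.
Box B: F(B→C) = (297970 + 86450) − 132000 = 252420 km³/yr.
Box C: F(C→D) = (252420 + 75580) − 58240 = 269760 km³/yr.
Box D: F(D→E) = (269760 + 34400) − 152300 = 151860 km³/yr.
Box E throughput = its input = 151860 km³/yr; τ = 47920 / 151860 = 0.3156 yr.

0.316 yr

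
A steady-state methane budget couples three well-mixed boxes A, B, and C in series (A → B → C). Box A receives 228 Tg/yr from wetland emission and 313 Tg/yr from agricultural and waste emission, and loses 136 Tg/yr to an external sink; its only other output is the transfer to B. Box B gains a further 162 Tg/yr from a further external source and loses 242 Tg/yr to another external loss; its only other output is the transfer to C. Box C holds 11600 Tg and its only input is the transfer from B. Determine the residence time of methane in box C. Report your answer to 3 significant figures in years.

Box A: F(A→B) = (228 + 313) − 136 = 405.00 Tg/yr.
Box B: F(B→C) = (405.00 + 162) − 242 = 325.00 Tg/yr.
Box C throughput = its input = 325.00 Tg/yr; τ = 11600 / 325.00 = 35.69 yr.

35.7 yr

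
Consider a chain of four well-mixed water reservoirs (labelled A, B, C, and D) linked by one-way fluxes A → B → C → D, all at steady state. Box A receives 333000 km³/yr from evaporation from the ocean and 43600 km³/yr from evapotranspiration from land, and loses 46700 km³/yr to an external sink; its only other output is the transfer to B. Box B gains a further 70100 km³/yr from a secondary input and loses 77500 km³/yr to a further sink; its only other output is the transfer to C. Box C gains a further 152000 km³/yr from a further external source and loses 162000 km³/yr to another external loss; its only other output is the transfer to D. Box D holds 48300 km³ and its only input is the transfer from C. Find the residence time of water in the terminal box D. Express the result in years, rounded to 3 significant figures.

0.155 yr

Box A: F(A→B) = (333000 + 43600) − 46700 = 329900 km³/yr.
Box B: F(B→C) = (329900 + 70100) − 77500 = 322500 km³/yr.
Box C: F(C→D) = (322500 + 152000) − 162000 = 312500 km³/yr.
Box D throughput = its input = 312500 km³/yr; τ = 48300 / 312500 = 0.1546 yr.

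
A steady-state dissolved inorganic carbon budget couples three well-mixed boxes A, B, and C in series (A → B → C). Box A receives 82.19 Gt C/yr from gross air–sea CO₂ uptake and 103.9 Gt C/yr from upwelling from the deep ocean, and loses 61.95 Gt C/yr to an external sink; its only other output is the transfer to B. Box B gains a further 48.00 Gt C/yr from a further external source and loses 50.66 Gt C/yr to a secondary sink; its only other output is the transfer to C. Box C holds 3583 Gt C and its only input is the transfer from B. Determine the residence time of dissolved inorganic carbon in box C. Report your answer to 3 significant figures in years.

29.5 yr

Box A: F(A→B) = (82.19 + 103.9) − 61.95 = 124.14 Gt C/yr.
Box B: F(B→C) = (124.14 + 48.00) − 50.66 = 121.48 Gt C/yr.
Box C throughput = its input = 121.48 Gt C/yr; τ = 3583 / 121.48 = 29.49 yr.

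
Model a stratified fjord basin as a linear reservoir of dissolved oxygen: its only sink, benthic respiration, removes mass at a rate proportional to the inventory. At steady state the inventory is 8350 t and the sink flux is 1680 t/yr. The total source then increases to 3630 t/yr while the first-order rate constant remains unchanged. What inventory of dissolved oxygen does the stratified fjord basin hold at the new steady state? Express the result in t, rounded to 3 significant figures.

18000 t

Rate constant k = F/M = 1680 / 8350 = 0.2012 yr⁻¹.
At the new steady state, source = k·M_new ⇒ M_new = 3630 / 0.2012 = 18040 t.
(Equivalently M_new = M × F_new/F_old = 8350 × 3630/1680.)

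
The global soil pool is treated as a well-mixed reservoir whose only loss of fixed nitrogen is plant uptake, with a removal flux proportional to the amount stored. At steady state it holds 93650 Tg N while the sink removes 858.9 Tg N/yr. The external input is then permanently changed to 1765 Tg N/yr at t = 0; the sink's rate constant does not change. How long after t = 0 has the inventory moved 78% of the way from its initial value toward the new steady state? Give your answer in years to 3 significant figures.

τ = M₀/F₀ = 93650/858.9 = 109.0 yr.
The remaining gap fraction is e^(−t/τ); 78% covered ⇒ e^(−t/τ) = 0.220.
t = −τ ln(0.220) = 109.0 × 1.514 = 165.1 yr.

165 yr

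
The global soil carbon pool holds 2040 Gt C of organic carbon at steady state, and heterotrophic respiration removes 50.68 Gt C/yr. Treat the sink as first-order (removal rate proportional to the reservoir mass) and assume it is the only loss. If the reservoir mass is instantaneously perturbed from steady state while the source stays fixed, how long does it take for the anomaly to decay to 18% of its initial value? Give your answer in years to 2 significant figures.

69 yr

For a linear reservoir the anomaly decays as exp(−t/τ) with τ = M/F = 2040/50.68 = 40.25 yr.
exp(−t/τ) = 0.18 ⇒ t = −τ ln(0.18) = 40.25 × 1.715 = 69.03 yr.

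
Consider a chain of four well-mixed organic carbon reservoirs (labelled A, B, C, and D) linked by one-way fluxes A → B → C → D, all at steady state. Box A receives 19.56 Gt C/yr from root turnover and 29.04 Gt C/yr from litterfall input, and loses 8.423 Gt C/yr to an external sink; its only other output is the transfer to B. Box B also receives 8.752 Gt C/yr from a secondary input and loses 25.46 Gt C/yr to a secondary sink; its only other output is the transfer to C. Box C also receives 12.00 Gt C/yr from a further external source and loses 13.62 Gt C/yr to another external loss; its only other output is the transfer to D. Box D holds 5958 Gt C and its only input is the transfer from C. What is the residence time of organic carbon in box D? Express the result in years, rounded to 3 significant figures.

Box A: F(A→B) = (19.56 + 29.04) − 8.423 = 40.177 Gt C/yr.
Box B: F(B→C) = (40.177 + 8.752) − 25.46 = 23.469 Gt C/yr.
Box C: F(C→D) = (23.469 + 12.00) − 13.62 = 21.849 Gt C/yr.
Box D throughput = its input = 21.849 Gt C/yr; τ = 5958 / 21.849 = 272.7 yr.

273 yr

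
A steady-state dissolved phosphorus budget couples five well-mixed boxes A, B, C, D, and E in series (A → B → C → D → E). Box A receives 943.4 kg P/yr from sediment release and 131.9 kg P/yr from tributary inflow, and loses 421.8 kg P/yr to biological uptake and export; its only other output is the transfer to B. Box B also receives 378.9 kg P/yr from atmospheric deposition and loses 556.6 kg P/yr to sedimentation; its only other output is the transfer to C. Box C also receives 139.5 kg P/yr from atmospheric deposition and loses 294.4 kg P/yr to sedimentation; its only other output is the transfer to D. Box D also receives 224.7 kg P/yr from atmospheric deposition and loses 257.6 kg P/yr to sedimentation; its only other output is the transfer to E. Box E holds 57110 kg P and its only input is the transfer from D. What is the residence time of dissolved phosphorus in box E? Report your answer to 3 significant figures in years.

198 yr

Box A: F(A→B) = (943.4 + 131.9) − 421.8 = 653.50 kg P/yr.
Box B: F(B→C) = (653.50 + 378.9) − 556.6 = 475.80 kg P/yr.
Box C: F(C→D) = (475.80 + 139.5) − 294.4 = 320.90 kg P/yr.
Box D: F(D→E) = (320.90 + 224.7) − 257.6 = 288.00 kg P/yr.
Box E throughput = its input = 288.00 kg P/yr; τ = 57110 / 288.00 = 198.3 yr.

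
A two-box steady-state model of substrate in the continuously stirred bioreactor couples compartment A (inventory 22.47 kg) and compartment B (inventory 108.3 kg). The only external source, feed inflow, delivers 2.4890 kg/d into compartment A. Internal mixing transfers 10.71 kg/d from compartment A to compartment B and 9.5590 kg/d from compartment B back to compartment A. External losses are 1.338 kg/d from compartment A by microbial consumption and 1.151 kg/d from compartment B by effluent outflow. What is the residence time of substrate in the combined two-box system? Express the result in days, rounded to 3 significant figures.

Treat the two boxes together as one reservoir: the mixing fluxes between them are internal recycling, so τ = ΣM / Σ(external losses).
M_total = 22.47 + 108.3 = 130.77 kg.
ΣF_external_out = 1.338 + 1.151 = 2.4890 kg/d.
τ = M_total / ΣF_ext = 130.77 / 2.4890 = 52.54 d.

52.5 d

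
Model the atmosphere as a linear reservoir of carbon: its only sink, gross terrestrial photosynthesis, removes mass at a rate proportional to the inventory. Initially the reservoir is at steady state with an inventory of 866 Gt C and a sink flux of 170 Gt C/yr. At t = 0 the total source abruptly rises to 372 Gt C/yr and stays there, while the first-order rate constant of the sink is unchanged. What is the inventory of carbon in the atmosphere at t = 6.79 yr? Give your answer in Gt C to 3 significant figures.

Residence time τ = M₀/F₀ = 5.094 yr. The eventual steady state is M_∞ = M₀·(F₁/F₀) = 866 × 372/170 = 1895.0 Gt C.
The anomaly ΔM(t) = M(t) − M_∞ decays as ΔM₀·e^(−t/τ) with ΔM₀ = 866 − 1895.0 = −1029 Gt C.
At t = 6.79 yr, e^(−t/τ) = e^(−1.333) = 0.2637, so ΔM = −271.4 Gt C and M = 1895.0 − 271.4 = 1623.7 Gt C.

1620 Gt C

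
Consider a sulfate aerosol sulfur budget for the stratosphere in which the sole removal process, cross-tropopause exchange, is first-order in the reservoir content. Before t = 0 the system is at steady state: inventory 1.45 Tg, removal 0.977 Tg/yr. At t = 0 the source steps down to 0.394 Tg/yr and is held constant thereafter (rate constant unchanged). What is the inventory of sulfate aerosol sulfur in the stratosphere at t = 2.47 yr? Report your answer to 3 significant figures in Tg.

0.749 Tg

The sink rate constant is k = F₀/M₀ = 0.977/1.45 = 0.6738 yr⁻¹.
Solving dM/dt = F₁ − kM with M(0) = M₀ gives M(t) = F₁/k + (M₀ − F₁/k)·e^(−kt).
F₁/k = 0.394/0.6738 = 0.58475 Tg; kt = 0.6738 × 2.47 = 1.664, e^(−kt) = 0.1893.
M(2.47) = 0.58475 + (1.45 − 0.58475) × 0.1893 = 0.58475 + 0.1638 = 0.74857 Tg.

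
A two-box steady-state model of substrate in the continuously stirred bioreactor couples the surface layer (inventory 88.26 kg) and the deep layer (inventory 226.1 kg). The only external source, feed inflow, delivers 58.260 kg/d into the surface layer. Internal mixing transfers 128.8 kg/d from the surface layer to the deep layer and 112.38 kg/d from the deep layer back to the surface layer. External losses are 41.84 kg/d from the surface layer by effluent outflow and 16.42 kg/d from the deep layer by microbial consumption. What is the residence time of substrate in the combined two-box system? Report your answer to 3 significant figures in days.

Treat the two boxes together as one reservoir: the mixing fluxes between them are internal recycling, so τ = ΣM / Σ(external losses).
M_total = 88.26 + 226.1 = 314.36 kg.
ΣF_external_out = 41.84 + 16.42 = 58.260 kg/d.
τ = M_total / ΣF_ext = 314.36 / 58.260 = 5.396 d.

5.40 d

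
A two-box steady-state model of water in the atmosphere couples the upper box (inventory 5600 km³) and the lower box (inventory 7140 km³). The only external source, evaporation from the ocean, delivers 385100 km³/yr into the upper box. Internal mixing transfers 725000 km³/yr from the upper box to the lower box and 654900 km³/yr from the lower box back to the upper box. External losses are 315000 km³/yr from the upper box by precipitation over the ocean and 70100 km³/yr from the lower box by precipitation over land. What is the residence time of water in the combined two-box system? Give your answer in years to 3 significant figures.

0.0331 yr

For the system as a whole, the A↔B exchange is internal and contributes nothing to the throughput; only the external sinks remove mass.
M_total = 5600 + 7140 = 12740 km³.
ΣF_external_out = 315000 + 70100 = 385100 km³/yr.
τ = M_total / ΣF_ext = 12740 / 385100 = 0.03308 yr.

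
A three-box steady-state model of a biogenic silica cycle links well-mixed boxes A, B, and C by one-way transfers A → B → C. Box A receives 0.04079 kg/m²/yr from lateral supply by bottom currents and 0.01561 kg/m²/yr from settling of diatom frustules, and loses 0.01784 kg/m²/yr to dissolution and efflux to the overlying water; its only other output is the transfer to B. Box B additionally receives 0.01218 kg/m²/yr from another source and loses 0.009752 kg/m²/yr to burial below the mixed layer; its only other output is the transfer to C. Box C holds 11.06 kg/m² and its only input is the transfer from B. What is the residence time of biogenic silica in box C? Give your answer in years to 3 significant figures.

Box A: F(A→B) = (0.04079 + 0.01561) − 0.01784 = 0.038560 kg/m²/yr.
Box B: F(B→C) = (0.038560 + 0.01218) − 0.009752 = 0.040988 kg/m²/yr.
Box C throughput = its input = 0.040988 kg/m²/yr; τ = 11.06 / 0.040988 = 269.8 yr.

270 yr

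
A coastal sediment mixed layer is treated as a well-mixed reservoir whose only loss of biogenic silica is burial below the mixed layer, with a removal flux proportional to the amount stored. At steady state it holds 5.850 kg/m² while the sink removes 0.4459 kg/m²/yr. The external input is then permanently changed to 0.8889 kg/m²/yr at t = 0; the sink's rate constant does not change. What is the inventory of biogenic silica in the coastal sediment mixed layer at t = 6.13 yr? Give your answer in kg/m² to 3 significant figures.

8.02 kg/m²

Residence time τ = M₀/F₀ = 13.12 yr. The eventual steady state is M_∞ = M₀·(F₁/F₀) = 5.850 × 0.8889/0.4459 = 11.662 kg/m².
The anomaly ΔM(t) = M(t) − M_∞ decays as ΔM₀·e^(−t/τ) with ΔM₀ = 5.850 − 11.662 = −5.812 kg/m².
At t = 6.13 yr, e^(−t/τ) = e^(−0.4672) = 0.6267, so ΔM = −3.643 kg/m² and M = 11.662 − 3.643 = 8.0194 kg/m².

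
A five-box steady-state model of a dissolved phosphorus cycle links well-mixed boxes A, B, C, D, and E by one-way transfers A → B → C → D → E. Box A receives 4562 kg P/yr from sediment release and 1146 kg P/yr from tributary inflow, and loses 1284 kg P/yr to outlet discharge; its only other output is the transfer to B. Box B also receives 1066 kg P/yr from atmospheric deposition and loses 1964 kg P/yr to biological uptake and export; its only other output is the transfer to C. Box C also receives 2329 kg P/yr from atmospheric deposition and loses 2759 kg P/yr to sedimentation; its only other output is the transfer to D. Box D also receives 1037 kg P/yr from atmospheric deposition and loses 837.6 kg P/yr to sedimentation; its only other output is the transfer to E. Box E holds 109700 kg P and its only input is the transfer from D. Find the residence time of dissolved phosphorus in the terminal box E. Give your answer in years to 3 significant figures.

33.3 yr

Box A: F(A→B) = (4562 + 1146) − 1284 = 4424.0 kg P/yr.
Box B: F(B→C) = (4424.0 + 1066) − 1964 = 3526.0 kg P/yr.
Box C: F(C→D) = (3526.0 + 2329) − 2759 = 3096.0 kg P/yr.
Box D: F(D→E) = (3096.0 + 1037) − 837.6 = 3295.4 kg P/yr.
Box E throughput = its input = 3295.4 kg P/yr; τ = 109700 / 3295.4 = 33.29 yr.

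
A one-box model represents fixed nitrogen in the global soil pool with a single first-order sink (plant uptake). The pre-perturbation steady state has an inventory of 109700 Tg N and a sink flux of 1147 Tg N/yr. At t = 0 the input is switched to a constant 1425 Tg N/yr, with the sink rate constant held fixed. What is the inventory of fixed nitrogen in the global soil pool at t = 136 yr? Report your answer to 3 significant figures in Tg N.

130000 Tg N

τ = M₀/F₀ = 109700/1147 = 95.64 yr; rate constant k = 1/τ.
New steady state M_∞ = F₁/k = F₁·τ = 1425 × 95.64 = 136290 Tg N.
M(t) = M_∞ + (M₀ − M_∞)·e^(−t/τ); t/τ = 136/95.64 = 1.422, so e^(−t/τ) = 0.2412.
M(t) = 136290 − 26590 × 0.2412 = 129870 Tg N.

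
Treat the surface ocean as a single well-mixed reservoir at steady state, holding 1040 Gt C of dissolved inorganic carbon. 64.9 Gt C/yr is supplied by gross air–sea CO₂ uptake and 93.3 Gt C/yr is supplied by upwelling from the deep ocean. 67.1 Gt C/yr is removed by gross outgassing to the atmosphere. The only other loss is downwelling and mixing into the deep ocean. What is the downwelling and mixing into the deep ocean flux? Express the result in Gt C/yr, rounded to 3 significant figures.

At steady state ΣF_in = ΣF_out.
ΣF_in = 64.9 + 93.3 = 158.20 Gt C/yr.
Downwelling and mixing into the deep ocean flux = ΣF_in − (67.1) = 158.20 − 67.10 = 91.10 Gt C/yr.

91.1 Gt C/yr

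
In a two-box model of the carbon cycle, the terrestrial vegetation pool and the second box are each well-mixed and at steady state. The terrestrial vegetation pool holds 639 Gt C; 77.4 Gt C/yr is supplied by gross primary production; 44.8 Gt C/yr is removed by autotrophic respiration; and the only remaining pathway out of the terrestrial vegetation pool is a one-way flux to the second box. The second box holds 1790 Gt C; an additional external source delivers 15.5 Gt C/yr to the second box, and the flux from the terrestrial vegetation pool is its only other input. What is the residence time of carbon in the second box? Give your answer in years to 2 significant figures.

Balance the terrestrial vegetation pool: ΣF_in = 77.400 Gt C/yr.
Flux to the second box = ΣF_in − (44.8) = 32.600 Gt C/yr.
Total input to the second box = 32.600 + 15.5 = 48.100 Gt C/yr; at steady state this equals its total output.
τ = M / F = 1790 / 48.100 = 37.21 yr.

37 yr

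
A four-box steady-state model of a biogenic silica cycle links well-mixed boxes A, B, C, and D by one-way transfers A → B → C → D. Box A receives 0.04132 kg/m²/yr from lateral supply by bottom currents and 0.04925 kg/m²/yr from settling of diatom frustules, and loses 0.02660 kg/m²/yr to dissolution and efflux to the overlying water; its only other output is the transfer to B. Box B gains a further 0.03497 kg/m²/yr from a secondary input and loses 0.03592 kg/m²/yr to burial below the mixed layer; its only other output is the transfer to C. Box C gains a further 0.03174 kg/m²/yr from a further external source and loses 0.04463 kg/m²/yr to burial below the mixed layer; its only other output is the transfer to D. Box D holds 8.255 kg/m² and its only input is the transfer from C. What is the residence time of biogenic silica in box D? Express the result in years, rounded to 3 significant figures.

165 yr

Box A: F(A→B) = (0.04132 + 0.04925) − 0.02660 = 0.063970 kg/m²/yr.
Box B: F(B→C) = (0.063970 + 0.03497) − 0.03592 = 0.063020 kg/m²/yr.
Box C: F(C→D) = (0.063020 + 0.03174) − 0.04463 = 0.050130 kg/m²/yr.
Box D throughput = its input = 0.050130 kg/m²/yr; τ = 8.255 / 0.050130 = 164.7 yr.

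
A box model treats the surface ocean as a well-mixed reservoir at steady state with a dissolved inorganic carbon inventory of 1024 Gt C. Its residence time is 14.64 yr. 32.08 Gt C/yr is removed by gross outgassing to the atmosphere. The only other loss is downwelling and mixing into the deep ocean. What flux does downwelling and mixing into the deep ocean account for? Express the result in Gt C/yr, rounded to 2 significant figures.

Total removal F = M/τ = 1024 / 14.64 = 69.95 Gt C/yr.
Downwelling and mixing into the deep ocean = F − (32.08) = 69.95 − 32.08 = 37.87 Gt C/yr.

38 Gt C/yr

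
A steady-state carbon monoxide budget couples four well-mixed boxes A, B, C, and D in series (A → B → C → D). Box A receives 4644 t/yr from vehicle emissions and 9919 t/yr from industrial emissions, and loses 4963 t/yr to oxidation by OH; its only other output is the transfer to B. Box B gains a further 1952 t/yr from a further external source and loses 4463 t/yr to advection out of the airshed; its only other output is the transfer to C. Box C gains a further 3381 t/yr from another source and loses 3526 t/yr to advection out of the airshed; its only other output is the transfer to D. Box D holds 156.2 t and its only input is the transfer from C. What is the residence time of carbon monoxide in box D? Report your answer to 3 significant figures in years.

Box A: F(A→B) = (4644 + 9919) − 4963 = 9600.0 t/yr.
Box B: F(B→C) = (9600.0 + 1952) − 4463 = 7089.0 t/yr.
Box C: F(C→D) = (7089.0 + 3381) − 3526 = 6944.0 t/yr.
Box D throughput = its input = 6944.0 t/yr; τ = 156.2 / 6944.0 = 0.02249 yr.

0.0225 yr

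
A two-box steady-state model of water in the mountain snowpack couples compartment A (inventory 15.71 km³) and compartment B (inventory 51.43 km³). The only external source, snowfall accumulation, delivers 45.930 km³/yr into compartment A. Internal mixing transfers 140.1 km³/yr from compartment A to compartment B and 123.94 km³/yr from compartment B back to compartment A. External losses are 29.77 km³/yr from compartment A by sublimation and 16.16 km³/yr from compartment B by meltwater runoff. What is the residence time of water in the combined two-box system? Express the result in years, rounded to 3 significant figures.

1.46 yr

Treat the two boxes together as one reservoir: the mixing fluxes between them are internal recycling, so τ = ΣM / Σ(external losses).
M_total = 15.71 + 51.43 = 67.140 km³.
ΣF_external_out = 29.77 + 16.16 = 45.930 km³/yr.
τ = M_total / ΣF_ext = 67.140 / 45.930 = 1.462 yr.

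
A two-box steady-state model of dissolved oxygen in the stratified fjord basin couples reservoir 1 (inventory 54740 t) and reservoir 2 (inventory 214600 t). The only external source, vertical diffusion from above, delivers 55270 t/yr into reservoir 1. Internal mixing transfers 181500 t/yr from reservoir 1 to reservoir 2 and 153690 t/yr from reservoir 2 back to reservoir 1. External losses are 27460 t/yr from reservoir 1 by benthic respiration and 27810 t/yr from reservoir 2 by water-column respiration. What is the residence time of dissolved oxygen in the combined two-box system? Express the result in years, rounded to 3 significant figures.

Residence time in the combined system uses the total inventory and the total *external* removal — internal exchanges between the two boxes cancel.
M_total = 54740 + 214600 = 269340 t.
ΣF_external_out = 27460 + 27810 = 55270 t/yr.
τ = M_total / ΣF_ext = 269340 / 55270 = 4.873 yr.

4.87 yr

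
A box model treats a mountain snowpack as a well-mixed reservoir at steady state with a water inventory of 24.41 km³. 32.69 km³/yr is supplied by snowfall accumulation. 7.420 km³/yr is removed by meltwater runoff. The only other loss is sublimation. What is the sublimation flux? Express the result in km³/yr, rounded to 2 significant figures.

At steady state ΣF_in = ΣF_out.
ΣF_in = 32.690 km³/yr.
Sublimation flux = ΣF_in − (7.420) = 32.690 − 7.420 = 25.27 km³/yr.

25 km³/yr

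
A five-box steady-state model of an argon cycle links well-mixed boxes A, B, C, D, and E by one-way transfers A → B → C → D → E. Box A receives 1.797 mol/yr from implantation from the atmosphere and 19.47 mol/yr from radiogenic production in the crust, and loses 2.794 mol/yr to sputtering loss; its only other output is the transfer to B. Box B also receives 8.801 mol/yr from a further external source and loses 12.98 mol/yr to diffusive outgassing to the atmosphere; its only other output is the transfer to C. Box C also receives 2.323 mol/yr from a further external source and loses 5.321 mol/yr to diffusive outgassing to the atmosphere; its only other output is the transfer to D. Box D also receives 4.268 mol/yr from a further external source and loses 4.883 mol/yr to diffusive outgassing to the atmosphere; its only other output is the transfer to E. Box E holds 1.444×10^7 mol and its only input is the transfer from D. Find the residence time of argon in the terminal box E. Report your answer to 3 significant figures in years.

1.35×10^6 yr

Box A: F(A→B) = (1.797 + 19.47) − 2.794 = 18.473 mol/yr.
Box B: F(B→C) = (18.473 + 8.801) − 12.98 = 14.294 mol/yr.
Box C: F(C→D) = (14.294 + 2.323) − 5.321 = 11.296 mol/yr.
Box D: F(D→E) = (11.296 + 4.268) − 4.883 = 10.681 mol/yr.
Box E throughput = its input = 10.681 mol/yr; τ = 1.444×10^7 / 10.681 = 1.352×10^6 yr.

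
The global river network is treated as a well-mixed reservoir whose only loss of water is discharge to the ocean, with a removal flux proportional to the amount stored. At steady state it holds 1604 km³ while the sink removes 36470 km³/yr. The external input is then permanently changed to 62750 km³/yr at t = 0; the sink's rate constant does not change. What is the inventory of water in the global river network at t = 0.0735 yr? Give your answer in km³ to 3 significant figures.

2540 km³

The sink rate constant is k = F₀/M₀ = 36470/1604 = 22.74 yr⁻¹.
Solving dM/dt = F₁ − kM with M(0) = M₀ gives M(t) = F₁/k + (M₀ − F₁/k)·e^(−kt).
F₁/k = 62750/22.74 = 2759.8 km³; kt = 22.74 × 0.0735 = 1.671, e^(−kt) = 0.1880.
M(0.0735) = 2759.8 + (1604 − 2759.8) × 0.1880 = 2759.8 − 217.3 = 2542.5 km³.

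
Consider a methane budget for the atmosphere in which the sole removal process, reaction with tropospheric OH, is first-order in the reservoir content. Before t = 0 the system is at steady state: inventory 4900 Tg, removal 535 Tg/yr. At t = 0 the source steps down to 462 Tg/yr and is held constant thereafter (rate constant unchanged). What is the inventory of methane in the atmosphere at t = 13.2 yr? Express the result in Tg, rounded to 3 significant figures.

Residence time τ = M₀/F₀ = 9.159 yr. The eventual steady state is M_∞ = M₀·(F₁/F₀) = 4900 × 462/535 = 4231.4 Tg.
The anomaly ΔM(t) = M(t) − M_∞ decays as ΔM₀·e^(−t/τ) with ΔM₀ = 4900 − 4231.4 = 668.6 Tg.
At t = 13.2 yr, e^(−t/τ) = e^(−1.441) = 0.2366, so ΔM = 158.2 Tg and M = 4231.4 + 158.2 = 4389.6 Tg.

4390 Tg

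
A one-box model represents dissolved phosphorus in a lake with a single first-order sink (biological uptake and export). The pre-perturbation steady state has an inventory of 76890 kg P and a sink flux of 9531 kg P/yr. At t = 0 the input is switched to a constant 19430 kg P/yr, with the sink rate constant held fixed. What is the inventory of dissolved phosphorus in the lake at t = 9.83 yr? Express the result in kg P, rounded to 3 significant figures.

The sink rate constant is k = F₀/M₀ = 9531/76890 = 0.1240 yr⁻¹.
Solving dM/dt = F₁ − kM with M(0) = M₀ gives M(t) = F₁/k + (M₀ − F₁/k)·e^(−kt).
F₁/k = 19430/0.1240 = 156750 kg P; kt = 0.1240 × 9.83 = 1.218, e^(−kt) = 0.2957.
M(9.83) = 156750 + (76890 − 156750) × 0.2957 = 156750 − 23610 = 133140 kg P.

133000 kg P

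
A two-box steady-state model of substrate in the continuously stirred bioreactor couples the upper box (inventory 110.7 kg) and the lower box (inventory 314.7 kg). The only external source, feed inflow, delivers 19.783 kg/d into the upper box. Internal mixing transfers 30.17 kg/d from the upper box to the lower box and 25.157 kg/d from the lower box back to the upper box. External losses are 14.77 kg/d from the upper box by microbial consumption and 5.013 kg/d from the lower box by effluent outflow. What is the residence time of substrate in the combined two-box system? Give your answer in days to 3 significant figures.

For the system as a whole, the A↔B exchange is internal and contributes nothing to the throughput; only the external sinks remove mass.
M_total = 110.7 + 314.7 = 425.40 kg.
ΣF_external_out = 14.77 + 5.013 = 19.783 kg/d.
τ = M_total / ΣF_ext = 425.40 / 19.783 = 21.50 d.

21.5 d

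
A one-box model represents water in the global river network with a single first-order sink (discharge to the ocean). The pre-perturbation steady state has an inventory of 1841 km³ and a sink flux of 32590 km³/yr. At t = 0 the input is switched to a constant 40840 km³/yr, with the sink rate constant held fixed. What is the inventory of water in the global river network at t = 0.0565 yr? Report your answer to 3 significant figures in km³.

2140 km³

τ = M₀/F₀ = 1841/32590 = 0.05649 yr; rate constant k = 1/τ.
New steady state M_∞ = F₁/k = F₁·τ = 40840 × 0.05649 = 2307.0 km³.
M(t) = M_∞ + (M₀ − M_∞)·e^(−t/τ); t/τ = 0.0565/0.05649 = 1.000, so e^(−t/τ) = 0.3678.
M(t) = 2307.0 − 466.0 × 0.3678 = 2135.6 km³.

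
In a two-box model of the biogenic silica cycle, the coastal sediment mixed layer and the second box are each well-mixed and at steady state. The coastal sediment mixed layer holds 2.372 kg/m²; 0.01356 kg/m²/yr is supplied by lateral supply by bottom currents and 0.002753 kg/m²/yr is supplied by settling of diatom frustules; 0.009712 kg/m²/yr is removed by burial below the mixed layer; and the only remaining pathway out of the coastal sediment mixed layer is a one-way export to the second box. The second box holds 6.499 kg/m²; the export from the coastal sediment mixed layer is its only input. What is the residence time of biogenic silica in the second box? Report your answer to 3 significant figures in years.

985 yr

Balance the coastal sediment mixed layer: ΣF_in = 0.01356 + 0.002753 = 0.016313 kg/m²/yr.
Export to the second box = ΣF_in − (0.009712) = 0.0066010 kg/m²/yr.
At steady state the output of the second box equals its input, 0.0066010 kg/m²/yr.
τ = M / F = 6.499 / 0.0066010 = 984.5 yr.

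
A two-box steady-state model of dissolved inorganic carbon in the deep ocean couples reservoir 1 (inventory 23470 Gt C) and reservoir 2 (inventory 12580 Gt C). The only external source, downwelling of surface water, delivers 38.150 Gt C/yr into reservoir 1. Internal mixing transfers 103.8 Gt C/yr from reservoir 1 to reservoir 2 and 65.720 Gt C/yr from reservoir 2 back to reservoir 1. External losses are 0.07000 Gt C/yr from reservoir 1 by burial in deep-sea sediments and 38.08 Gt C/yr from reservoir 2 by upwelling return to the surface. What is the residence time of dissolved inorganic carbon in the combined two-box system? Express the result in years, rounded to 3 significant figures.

Treat the two boxes together as one reservoir: the mixing fluxes between them are internal recycling, so τ = ΣM / Σ(external losses).
M_total = 23470 + 12580 = 36050 Gt C.
ΣF_external_out = 0.07000 + 38.08 = 38.150 Gt C/yr.
τ = M_total / ΣF_ext = 36050 / 38.150 = 945.0 yr.

945 yr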